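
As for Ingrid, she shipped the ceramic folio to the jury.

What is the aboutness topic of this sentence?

Ingrid

The construction explicitly marks "Ingrid" as what the sentence is about — the topic.
The remainder of the clause is the comment (what is said about the topic).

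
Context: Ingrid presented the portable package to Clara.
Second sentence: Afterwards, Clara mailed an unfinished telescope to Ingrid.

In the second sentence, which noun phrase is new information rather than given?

an unfinished telescope

"Clara" and "Ingrid" in the second sentence are given — already mentioned in the context.
"an unfinished telescope" has no antecedent in the context; it is discourse-new (the indefinite article also signals a new referent).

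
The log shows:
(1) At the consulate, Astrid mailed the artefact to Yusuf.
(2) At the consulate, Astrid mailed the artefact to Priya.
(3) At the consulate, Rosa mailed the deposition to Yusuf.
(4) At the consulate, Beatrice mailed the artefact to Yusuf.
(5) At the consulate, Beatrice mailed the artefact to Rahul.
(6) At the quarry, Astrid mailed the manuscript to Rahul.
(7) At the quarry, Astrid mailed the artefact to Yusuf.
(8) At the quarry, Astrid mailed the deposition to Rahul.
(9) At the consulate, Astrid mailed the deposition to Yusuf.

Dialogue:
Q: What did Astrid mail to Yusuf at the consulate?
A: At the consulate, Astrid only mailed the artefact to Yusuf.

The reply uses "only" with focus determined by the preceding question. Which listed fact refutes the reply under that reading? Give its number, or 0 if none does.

9

Answering "What did ...?" puts focus on the thing — here, "the artefact".
So "only" ranges over things; the rest (agent = Astrid, recipient = Yusuf, setting = at the consulate) is presupposed.
Fact (9) shares the background with a different thing (the deposition) — counterexample.
(Fact (7) would refute a reading with focus on the setting — but that is not what the question asks.)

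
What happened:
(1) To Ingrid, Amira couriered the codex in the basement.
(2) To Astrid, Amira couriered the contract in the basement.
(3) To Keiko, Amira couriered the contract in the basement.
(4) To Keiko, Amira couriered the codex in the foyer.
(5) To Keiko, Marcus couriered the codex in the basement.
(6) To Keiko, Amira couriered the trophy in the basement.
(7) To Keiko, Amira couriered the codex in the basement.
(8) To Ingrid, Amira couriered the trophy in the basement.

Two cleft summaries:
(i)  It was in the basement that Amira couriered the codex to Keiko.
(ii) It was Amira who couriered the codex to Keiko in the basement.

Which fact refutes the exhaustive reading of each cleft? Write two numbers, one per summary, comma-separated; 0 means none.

4, 5

Summary (i) focuses "in the basement" (the setting); background Amira as agent and the codex as thing and Keiko as recipient. Fact (4) matches that background with setting = in the foyer — refutes (i).
Summary (ii) focuses "Amira" (the agent); background the codex as thing and Keiko as recipient and in the basement as setting. Fact (5) matches that background with agent = Marcus — refutes (ii).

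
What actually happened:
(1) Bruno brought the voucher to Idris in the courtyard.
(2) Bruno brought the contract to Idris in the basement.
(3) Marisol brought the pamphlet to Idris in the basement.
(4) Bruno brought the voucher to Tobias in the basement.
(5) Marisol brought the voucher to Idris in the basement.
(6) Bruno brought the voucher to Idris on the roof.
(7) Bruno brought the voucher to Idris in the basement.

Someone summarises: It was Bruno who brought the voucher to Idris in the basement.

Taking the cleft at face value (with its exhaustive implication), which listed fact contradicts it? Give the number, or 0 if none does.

5

Focus of the cleft: "Bruno" (the agent). Presupposed background: the voucher as thing and Idris as recipient and in the basement as setting.
Exhaustivity: Bruno is the only agent satisfying that background.
But fact (5) also has the voucher as thing and Idris as recipient and in the basement as setting, with agent = Marisol — so the exhaustive reading fails.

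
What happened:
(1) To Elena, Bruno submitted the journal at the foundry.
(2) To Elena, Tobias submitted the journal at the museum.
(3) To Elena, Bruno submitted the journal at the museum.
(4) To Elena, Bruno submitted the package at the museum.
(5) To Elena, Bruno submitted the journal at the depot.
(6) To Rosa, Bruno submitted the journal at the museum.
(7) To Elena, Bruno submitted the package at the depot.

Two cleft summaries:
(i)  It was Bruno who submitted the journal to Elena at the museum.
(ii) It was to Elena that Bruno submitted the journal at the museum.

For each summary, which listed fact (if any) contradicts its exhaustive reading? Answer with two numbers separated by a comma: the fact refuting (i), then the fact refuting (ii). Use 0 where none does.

(i): focus "Bruno". Looking for same thing, recipient, setting (the journal / Elena / at the museum) with some other agent — fact (2) has Tobias there. Refuted.
(ii): focus "Elena". Looking for same agent, thing, setting (Bruno / the journal / at the museum) with some other recipient — fact (6) has Rosa there. Refuted.

2, 6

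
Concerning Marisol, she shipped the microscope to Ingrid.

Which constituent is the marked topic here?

Marisol

The construction explicitly marks "Marisol" as what the sentence is about — the topic.
The remainder of the clause is the comment (what is said about the topic).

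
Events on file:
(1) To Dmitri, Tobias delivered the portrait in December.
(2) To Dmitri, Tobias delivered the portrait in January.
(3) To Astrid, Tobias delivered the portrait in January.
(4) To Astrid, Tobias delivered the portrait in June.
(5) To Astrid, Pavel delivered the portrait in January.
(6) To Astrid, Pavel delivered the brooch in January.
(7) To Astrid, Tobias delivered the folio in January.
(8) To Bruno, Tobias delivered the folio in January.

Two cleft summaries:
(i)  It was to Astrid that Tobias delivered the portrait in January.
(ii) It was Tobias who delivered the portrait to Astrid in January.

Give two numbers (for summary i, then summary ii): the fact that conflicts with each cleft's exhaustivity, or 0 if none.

(i): focus "Astrid". Looking for agent = Tobias, thing = the portrait, setting = in January with some other recipient — fact (2) has Dmitri there. Refuted.
(ii): focus "Tobias". Looking for thing = the portrait, recipient = Astrid, setting = in January with some other agent — fact (5) has Pavel there. Refuted.

2, 5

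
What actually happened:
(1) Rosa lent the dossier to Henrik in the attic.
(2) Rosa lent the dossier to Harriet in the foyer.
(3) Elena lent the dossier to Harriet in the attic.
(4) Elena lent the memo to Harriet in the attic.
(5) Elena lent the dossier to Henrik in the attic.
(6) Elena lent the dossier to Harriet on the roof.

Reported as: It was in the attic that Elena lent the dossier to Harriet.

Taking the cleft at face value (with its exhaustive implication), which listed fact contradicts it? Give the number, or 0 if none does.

The cleft puts "in the attic" in focus and presupposes the open proposition with Elena as agent and the dossier as thing and Harriet as recipient.
Exhaustivity: in the attic is the only setting satisfying that background.
Fact (6) shares the background but with setting = on the roof; exhaustivity is violated.

6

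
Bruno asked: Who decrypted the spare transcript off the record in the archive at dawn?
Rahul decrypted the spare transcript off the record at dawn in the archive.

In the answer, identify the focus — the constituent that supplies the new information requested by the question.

The wh-word "who" asks about the subject (agent).
In the answer, "the spare transcript", "at dawn", "off the record" and "in the archive" are given — repeated from the question.
The constituent filling the subject (agent) gap is "Rahul"; that is the focus and would carry nuclear stress.

Rahul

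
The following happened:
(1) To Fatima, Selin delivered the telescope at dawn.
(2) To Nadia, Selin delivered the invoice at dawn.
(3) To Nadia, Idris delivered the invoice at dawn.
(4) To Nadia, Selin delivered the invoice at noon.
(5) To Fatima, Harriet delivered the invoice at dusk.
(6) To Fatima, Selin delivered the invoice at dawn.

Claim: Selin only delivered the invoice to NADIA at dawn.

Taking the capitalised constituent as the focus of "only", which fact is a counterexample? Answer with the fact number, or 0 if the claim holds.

The capitals mark "Nadia" as focus. So "only" rules out other recipients, with the rest (agent = Selin, thing = the invoice, setting = at dawn) as background.
Fact (6) matches on agent = Selin, thing = the invoice, setting = at dawn, but has recipient = Fatima instead. That refutes the claim.

6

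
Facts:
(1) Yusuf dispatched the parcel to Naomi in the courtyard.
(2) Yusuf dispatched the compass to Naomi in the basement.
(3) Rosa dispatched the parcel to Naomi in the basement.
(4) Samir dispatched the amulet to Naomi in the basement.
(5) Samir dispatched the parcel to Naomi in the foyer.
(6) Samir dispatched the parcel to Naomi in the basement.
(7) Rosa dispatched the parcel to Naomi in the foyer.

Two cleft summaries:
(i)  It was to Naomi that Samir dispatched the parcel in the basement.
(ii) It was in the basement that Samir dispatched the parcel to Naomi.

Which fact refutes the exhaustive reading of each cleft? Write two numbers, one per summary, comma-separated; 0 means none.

(i): focus "Naomi". No fact shares same agent, thing, setting (Samir / the parcel / in the basement) with a different recipient. 0.
(ii): focus "in the basement". Looking for same agent, thing, recipient (Samir / the parcel / Naomi) with some other setting — fact (5) has in the foyer there. Refuted.

0, 5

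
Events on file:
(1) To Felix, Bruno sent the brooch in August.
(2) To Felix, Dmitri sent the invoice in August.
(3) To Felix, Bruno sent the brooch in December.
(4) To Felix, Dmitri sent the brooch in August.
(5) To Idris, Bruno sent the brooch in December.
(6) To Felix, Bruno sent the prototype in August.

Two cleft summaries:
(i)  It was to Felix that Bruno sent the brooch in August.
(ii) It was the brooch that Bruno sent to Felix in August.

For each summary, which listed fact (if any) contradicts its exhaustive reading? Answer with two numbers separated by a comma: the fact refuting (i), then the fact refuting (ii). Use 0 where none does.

(i): focus "Felix". No fact shares agent = Bruno, thing = the brooch, setting = in August with a different recipient. 0.
(ii): focus "the brooch". Looking for agent = Bruno, recipient = Felix, setting = in August with some other thing — fact (6) has the prototype there. Refuted.

0, 6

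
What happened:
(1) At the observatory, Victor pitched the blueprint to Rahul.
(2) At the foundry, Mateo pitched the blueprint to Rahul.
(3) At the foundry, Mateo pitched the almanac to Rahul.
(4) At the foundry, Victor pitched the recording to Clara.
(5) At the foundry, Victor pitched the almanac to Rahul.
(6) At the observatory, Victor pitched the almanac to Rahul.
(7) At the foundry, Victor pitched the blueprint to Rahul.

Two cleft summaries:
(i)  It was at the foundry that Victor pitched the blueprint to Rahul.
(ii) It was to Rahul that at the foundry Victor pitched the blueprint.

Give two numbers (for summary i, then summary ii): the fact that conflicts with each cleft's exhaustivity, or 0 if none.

Summary (i) focuses "at the foundry" (the setting); background Victor as agent and the blueprint as thing and Rahul as recipient. Fact (1) matches that background with setting = at the observatory — refutes (i).
Summary (ii) focuses "Rahul" (the recipient); background Victor as agent and the blueprint as thing and at the foundry as setting. No fact matches that background with a different recipient, so 0.

1, 0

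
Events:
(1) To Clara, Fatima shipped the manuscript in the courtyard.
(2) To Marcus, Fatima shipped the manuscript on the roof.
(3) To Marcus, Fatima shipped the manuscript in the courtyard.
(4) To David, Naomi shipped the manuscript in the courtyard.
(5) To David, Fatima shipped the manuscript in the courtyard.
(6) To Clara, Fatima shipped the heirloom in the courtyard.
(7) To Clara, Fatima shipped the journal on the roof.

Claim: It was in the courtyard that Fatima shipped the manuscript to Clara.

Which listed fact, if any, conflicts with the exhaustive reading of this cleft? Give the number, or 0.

0

The cleft puts "in the courtyard" in focus and presupposes the open proposition with Fatima as agent and the manuscript as thing and Clara as recipient.
Exhaustivity: in the courtyard is the only setting satisfying that background.
No listed fact matches the background with a different setting. Exhaustivity holds.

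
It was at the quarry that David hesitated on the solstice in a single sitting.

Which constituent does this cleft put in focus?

In an it-cleft "It was X that/who ...", the clefted constituent X is the focus; the that/who-clause expresses the presupposed open proposition.
Here the focus is "at the quarry". The backgrounded (presupposed) material includes "David", "in a single sitting" and "on the solstice".

at the quarry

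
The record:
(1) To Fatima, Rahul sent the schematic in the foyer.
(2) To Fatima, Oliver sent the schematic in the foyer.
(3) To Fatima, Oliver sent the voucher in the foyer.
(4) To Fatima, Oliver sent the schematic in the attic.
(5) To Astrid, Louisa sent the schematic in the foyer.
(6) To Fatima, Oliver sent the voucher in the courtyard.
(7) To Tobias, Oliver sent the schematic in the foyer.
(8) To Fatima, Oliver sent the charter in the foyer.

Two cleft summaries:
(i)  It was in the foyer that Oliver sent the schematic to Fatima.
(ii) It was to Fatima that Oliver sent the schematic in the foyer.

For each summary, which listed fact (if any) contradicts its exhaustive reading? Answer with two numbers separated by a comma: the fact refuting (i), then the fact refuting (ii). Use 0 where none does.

4, 7

Summary (i) focuses "in the foyer" (the setting); background agent = Oliver, thing = the schematic, recipient = Fatima. Fact (4) matches that background with setting = in the attic — refutes (i).
Summary (ii) focuses "Fatima" (the recipient); background agent = Oliver, thing = the schematic, setting = in the foyer. Fact (7) matches that background with recipient = Tobias — refutes (ii).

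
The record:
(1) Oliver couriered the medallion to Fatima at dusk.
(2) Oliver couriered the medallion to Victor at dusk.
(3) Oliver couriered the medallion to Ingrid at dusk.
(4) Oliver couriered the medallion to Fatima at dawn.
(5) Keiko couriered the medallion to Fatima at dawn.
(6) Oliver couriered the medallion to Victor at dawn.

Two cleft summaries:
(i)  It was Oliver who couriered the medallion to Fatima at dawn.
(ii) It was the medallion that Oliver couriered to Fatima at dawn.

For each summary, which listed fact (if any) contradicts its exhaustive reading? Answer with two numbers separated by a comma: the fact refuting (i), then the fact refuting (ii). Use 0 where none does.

Summary (i) focuses "Oliver" (the agent); background same thing, recipient, setting (the medallion / Fatima / at dawn). Fact (5) matches that background with agent = Keiko — refutes (i).
Summary (ii) focuses "the medallion" (the thing); background same agent, recipient, setting (Oliver / Fatima / at dawn). No fact matches that background with a different thing, so 0.

5, 0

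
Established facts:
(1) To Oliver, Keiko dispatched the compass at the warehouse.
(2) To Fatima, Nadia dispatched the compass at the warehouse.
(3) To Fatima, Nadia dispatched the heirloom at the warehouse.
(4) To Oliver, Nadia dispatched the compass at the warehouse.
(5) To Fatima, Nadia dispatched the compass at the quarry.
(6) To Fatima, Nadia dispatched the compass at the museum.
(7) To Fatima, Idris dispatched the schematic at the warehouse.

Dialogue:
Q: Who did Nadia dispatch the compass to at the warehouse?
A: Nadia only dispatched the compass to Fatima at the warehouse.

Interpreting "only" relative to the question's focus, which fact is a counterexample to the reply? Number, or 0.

4

The question "Who did ... to ...?" targets the recipient, so in the reply the focus falls on "Fatima".
So "only" ranges over recipients; the rest (agent = Nadia, thing = the compass, setting = at the warehouse) is presupposed.
Fact (4) shares the background with a different recipient (Oliver) — counterexample.
(Fact (5) would refute a reading with focus on the setting — but that is not what the question asks.)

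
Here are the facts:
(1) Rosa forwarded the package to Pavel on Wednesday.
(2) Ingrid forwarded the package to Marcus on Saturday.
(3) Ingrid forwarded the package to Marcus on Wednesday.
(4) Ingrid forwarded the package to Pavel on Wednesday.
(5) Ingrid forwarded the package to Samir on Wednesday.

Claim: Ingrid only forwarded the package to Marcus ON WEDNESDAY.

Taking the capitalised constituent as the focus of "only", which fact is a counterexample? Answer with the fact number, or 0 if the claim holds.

Focus (in capitals) is "on Wednesday" — the setting. "Only" excludes alternative settings while holding fixed same agent, thing, recipient (Ingrid / the package / Marcus).
Fact (2) matches on same agent, thing, recipient (Ingrid / the package / Marcus), but has setting = on Saturday instead. That refutes the claim.

2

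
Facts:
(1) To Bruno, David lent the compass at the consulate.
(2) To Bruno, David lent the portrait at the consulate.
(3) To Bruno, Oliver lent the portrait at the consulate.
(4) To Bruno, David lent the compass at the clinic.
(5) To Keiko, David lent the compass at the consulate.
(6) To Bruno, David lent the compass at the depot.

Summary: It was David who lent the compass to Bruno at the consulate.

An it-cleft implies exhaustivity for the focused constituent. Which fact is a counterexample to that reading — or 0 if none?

Focus of the cleft: "David" (the agent). Presupposed background: thing = the compass, recipient = Bruno, setting = at the consulate.
Exhaustivity: David is the only agent satisfying that background.
No listed fact matches the background with a different agent. Exhaustivity holds.

0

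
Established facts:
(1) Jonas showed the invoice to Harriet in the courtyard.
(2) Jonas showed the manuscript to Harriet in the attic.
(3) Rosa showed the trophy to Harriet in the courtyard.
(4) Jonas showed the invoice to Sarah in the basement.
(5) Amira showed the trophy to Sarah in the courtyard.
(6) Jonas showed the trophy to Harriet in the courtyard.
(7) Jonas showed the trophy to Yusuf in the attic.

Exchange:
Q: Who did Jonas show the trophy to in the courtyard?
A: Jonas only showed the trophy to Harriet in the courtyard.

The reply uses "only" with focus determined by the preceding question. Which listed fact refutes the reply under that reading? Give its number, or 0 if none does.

The question "Who did ... to ...?" targets the recipient, so in the reply the focus falls on "Harriet".
"Only" then excludes alternative recipients while the background — same agent, thing, setting (Jonas / the trophy / in the courtyard) — is held fixed.
No listed fact shares that background with another recipient. Nothing contradicts the reply.
(Fact (1) would refute a reading with focus on the thing — but that is not what the question asks.)

0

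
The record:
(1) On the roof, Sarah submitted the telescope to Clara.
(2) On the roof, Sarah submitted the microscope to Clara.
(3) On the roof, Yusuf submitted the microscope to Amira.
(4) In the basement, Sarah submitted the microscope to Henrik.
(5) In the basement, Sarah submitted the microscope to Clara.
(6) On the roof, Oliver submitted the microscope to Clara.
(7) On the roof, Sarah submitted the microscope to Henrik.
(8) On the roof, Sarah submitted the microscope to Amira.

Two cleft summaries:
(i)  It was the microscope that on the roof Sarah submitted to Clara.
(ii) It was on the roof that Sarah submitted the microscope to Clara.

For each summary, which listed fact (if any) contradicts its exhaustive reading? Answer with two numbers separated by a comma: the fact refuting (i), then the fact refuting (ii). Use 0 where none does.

(i): focus "the microscope". Looking for Sarah as agent and Clara as recipient and on the roof as setting with some other thing — fact (1) has the telescope there. Refuted.
(ii): focus "on the roof". Looking for Sarah as agent and the microscope as thing and Clara as recipient with some other setting — fact (5) has in the basement there. Refuted.

1, 5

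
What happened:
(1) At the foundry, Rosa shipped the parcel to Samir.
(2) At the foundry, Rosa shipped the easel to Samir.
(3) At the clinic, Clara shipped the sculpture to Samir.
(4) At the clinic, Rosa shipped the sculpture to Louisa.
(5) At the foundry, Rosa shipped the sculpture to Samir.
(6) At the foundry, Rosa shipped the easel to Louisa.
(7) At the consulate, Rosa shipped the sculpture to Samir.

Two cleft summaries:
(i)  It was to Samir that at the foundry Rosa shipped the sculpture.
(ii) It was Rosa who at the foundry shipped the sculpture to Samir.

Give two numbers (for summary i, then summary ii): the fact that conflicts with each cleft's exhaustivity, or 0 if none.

0, 0

(i): focus "Samir". No fact shares same agent, thing, setting (Rosa / the sculpture / at the foundry) with a different recipient. 0.
(ii): focus "Rosa". No fact shares same thing, recipient, setting (the sculpture / Samir / at the foundry) with a different agent. 0.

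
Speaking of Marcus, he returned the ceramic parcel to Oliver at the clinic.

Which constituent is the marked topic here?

The construction explicitly marks "Marcus" as what the sentence is about — the topic.
The remainder of the clause is the comment (what is said about the topic).

Marcus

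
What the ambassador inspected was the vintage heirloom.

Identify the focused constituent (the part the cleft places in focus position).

In a pseudo-cleft "What ... was X", the post-copular constituent X is the focus.
Here the focus is "the vintage heirloom". The backgrounded (presupposed) material includes "the ambassador".

the vintage heirloom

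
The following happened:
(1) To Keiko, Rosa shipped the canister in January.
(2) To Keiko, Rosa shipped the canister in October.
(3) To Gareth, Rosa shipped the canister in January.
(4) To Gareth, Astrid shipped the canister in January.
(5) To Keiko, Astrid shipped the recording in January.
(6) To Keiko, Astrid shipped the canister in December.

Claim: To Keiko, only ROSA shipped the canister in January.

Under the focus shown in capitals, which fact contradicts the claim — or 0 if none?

The capitals mark "Rosa" as focus. So "only" rules out other agents, with the rest (the canister as thing and Keiko as recipient and in January as setting) as background.
No fact matches the canister as thing and Keiko as recipient and in January as setting with a different agent — every other fact differs on at least one backgrounded slot. So no fact refutes it.

0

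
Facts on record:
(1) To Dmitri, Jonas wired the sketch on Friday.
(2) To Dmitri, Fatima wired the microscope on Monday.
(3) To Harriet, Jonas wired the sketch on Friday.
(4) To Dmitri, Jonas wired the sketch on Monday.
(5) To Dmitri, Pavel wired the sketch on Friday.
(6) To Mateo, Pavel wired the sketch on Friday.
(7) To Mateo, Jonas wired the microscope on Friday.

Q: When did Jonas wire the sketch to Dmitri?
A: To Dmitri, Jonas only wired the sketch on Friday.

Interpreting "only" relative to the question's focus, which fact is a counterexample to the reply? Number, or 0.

Answering "When did ...?" puts focus on the setting — here, "on Friday".
"Only" then excludes alternative settings while the background — same agent, thing, recipient (Jonas / the sketch / Dmitri) — is held fixed.
Fact (4) keeps same agent, thing, recipient (Jonas / the sketch / Dmitri) but has setting = on Monday; that refutes the reply.
(Fact (3) would refute a reading with focus on the recipient — but that is not what the question asks.)

4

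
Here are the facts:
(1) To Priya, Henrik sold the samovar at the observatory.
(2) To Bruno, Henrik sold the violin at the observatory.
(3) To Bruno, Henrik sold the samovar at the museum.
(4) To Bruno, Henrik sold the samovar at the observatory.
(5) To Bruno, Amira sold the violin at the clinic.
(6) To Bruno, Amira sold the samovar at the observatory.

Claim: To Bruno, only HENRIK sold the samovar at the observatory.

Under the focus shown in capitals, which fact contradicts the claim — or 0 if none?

6

The capitals mark "Henrik" as focus. So "only" rules out other agents, with the rest (the samovar as thing and Bruno as recipient and at the observatory as setting) as background.
Fact (6) shares the background but differs in agent (Amira) — a counterexample.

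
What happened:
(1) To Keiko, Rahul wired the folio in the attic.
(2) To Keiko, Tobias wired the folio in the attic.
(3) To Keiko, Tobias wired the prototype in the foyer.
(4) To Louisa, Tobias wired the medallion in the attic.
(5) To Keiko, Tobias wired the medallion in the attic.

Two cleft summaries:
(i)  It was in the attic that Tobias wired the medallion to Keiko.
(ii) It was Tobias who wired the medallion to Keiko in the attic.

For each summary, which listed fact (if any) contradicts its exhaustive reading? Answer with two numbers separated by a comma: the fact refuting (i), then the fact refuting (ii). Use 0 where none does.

(i): focus "in the attic". No fact shares Tobias as agent and the medallion as thing and Keiko as recipient with a different setting. 0.
(ii): focus "Tobias". No fact shares the medallion as thing and Keiko as recipient and in the attic as setting with a different agent. 0.

0, 0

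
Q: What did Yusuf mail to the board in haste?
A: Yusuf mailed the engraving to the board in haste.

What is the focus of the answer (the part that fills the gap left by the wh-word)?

The wh-word "what" asks about the direct object.
In the answer, "Yusuf", "to the board" and "in haste" are given — repeated from the question.
The constituent filling the direct object gap is "the engraving"; that is the focus and would carry nuclear stress.

the engraving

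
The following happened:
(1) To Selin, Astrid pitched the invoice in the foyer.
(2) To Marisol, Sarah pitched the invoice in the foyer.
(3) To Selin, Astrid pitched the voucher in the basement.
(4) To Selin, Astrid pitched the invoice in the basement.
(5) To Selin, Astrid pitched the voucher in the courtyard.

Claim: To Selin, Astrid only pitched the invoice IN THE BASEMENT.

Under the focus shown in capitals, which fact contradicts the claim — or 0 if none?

The capitals mark "in the basement" as focus. So "only" rules out other settings, with the rest (same agent, thing, recipient (Astrid / the invoice / Selin)) as background.
Fact (1) matches on same agent, thing, recipient (Astrid / the invoice / Selin), but has setting = in the foyer instead. That refutes the claim.

1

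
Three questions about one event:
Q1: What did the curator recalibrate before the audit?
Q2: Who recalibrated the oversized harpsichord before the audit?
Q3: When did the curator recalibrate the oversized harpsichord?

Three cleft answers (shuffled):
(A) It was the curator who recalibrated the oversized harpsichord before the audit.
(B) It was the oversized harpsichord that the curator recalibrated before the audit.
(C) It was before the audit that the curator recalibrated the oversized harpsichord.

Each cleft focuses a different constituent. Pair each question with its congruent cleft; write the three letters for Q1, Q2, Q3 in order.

Q1 asks about the direct object; cleft (B) focuses "the oversized harpsichord", which is the direct object — so Q1 → B.
Q2 asks about the subject (agent); cleft (A) focuses "the curator", which is the subject (agent) — so Q2 → A.
Q3 asks about the time; cleft (C) focuses "before the audit", which is the time — so Q3 → C.
Mapping: Q1→B, Q2→A, Q3→C.

BAC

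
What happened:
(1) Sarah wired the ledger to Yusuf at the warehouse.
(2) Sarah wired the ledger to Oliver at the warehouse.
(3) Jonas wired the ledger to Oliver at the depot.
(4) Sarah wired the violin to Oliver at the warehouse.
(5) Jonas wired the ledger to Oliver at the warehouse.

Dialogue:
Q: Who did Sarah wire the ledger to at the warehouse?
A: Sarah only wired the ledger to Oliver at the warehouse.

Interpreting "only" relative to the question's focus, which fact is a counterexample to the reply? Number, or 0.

The question "Who did ... to ...?" targets the recipient, so in the reply the focus falls on "Oliver".
"Only" then excludes alternative recipients while the background — same agent, thing, setting (Sarah / the ledger / at the warehouse) — is held fixed.
Fact (1) keeps same agent, thing, setting (Sarah / the ledger / at the warehouse) but has recipient = Yusuf; that refutes the reply.
(Fact (4) would refute a reading with focus on the thing — but that is not what the question asks.)

1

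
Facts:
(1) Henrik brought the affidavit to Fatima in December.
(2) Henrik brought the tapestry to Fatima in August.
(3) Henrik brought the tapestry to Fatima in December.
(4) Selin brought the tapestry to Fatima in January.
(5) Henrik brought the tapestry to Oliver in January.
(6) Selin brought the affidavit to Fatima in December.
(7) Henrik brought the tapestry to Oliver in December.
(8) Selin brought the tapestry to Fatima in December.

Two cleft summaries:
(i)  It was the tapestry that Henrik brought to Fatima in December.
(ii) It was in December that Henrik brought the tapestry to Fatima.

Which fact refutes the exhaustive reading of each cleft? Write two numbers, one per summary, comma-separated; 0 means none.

1, 2

(i): focus "the tapestry". Looking for same agent, recipient, setting (Henrik / Fatima / in December) with some other thing — fact (1) has the affidavit there. Refuted.
(ii): focus "in December". Looking for same agent, thing, recipient (Henrik / the tapestry / Fatima) with some other setting — fact (2) has in August there. Refuted.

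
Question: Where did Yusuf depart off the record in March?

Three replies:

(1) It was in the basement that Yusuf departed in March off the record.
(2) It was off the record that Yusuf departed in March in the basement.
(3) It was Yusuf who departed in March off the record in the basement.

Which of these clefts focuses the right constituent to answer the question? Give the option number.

The question word "where" targets the location.
Option (1) clefts "in the basement" — that matches what the question asks about.
Option (2) clefts "off the record" — the manner, not what was asked.
Option (3) clefts "Yusuf" — the subject (agent), not what was asked.
So the congruent reply is (1).

1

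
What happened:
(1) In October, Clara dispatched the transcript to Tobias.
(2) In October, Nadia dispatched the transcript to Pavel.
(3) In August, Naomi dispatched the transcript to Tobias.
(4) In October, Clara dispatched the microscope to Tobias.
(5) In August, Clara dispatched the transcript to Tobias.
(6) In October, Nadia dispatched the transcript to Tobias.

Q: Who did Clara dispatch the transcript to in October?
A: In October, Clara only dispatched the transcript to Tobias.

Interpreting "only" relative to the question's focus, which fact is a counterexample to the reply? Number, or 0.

0

The question "Who did ... to ...?" targets the recipient, so in the reply the focus falls on "Tobias".
So "only" ranges over recipients; the rest (same agent, thing, setting (Clara / the transcript / in October)) is presupposed.
No fact keeps same agent, thing, setting (Clara / the transcript / in October) while changing the recipient; every other fact differs on something backgrounded. The reply stands.
(Fact (5) would refute a reading with focus on the setting — but that is not what the question asks.)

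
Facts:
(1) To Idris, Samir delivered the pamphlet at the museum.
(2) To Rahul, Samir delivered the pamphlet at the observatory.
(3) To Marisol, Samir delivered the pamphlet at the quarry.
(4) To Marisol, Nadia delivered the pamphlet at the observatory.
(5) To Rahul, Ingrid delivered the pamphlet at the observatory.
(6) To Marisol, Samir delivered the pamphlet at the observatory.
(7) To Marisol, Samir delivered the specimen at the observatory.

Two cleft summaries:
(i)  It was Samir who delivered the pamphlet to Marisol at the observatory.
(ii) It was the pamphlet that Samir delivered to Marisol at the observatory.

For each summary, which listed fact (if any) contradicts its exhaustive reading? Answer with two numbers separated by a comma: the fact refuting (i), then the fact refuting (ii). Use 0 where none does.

(i): focus "Samir". Looking for the pamphlet as thing and Marisol as recipient and at the observatory as setting with some other agent — fact (4) has Nadia there. Refuted.
(ii): focus "the pamphlet". Looking for Samir as agent and Marisol as recipient and at the observatory as setting with some other thing — fact (7) has the specimen there. Refuted.

4, 7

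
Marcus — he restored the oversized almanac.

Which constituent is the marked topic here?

Marcus

The construction explicitly marks "Marcus" as what the sentence is about — the topic.
The remainder of the clause is the comment (what is said about the topic).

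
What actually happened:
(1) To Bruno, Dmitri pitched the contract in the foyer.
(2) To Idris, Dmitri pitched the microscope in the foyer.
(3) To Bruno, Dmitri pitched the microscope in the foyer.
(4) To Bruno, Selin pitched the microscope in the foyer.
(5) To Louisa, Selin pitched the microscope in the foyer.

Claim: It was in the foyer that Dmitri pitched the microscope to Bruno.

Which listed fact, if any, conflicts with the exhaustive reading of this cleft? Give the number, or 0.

Focus of the cleft: "in the foyer" (the setting). Presupposed background: agent = Dmitri, thing = the microscope, recipient = Bruno.
Exhaustivity: in the foyer is the only setting satisfying that background.
Every other fact differs from the presupposition on some backgrounded slot, so none challenges the exhaustivity.

0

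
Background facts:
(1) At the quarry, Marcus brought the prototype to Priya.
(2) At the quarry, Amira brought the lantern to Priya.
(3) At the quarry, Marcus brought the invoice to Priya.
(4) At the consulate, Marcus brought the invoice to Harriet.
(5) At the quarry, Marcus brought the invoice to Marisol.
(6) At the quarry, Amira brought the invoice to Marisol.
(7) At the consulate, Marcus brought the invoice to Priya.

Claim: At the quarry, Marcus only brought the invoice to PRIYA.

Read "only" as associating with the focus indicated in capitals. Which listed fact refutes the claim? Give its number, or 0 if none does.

5

The capitals mark "Priya" as focus. So "only" rules out other recipients, with the rest (same agent, thing, setting (Marcus / the invoice / at the quarry)) as background.
Fact (5) shares the background but differs in recipient (Marisol) — a counterexample.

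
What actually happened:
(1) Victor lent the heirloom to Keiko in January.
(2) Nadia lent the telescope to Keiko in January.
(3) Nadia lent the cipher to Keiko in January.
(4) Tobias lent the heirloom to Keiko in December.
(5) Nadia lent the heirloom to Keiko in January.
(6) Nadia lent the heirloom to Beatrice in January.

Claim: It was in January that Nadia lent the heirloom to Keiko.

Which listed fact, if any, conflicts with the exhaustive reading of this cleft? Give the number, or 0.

The cleft puts "in January" in focus and presupposes the open proposition with same agent, thing, recipient (Nadia / the heirloom / Keiko).
The exhaustive reading says no other setting fits that background.
No listed fact matches the background with a different setting. Exhaustivity holds.

0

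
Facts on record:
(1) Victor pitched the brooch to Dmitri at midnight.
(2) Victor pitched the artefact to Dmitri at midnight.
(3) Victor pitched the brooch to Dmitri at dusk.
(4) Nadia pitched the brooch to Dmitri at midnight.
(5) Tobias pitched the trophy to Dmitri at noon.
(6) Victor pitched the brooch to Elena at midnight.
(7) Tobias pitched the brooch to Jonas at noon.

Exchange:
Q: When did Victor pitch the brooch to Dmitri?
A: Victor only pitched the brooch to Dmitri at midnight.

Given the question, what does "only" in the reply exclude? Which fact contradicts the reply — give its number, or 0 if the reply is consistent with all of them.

Answering "When did ...?" puts focus on the setting — here, "at midnight".
So "only" ranges over settings; the rest (same agent, thing, recipient (Victor / the brooch / Dmitri)) is presupposed.
Fact (3) keeps same agent, thing, recipient (Victor / the brooch / Dmitri) but has setting = at dusk; that refutes the reply.
(Fact (2) would refute a reading with focus on the thing — but that is not what the question asks.)

3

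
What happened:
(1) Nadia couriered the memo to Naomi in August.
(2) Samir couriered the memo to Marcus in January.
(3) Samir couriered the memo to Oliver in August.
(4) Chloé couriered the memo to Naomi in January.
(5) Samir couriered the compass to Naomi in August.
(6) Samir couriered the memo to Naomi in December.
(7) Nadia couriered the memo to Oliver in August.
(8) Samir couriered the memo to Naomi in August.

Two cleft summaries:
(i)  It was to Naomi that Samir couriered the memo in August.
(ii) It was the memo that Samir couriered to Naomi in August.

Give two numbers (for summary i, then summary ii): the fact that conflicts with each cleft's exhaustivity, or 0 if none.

3, 5

Summary (i) focuses "Naomi" (the recipient); background Samir as agent and the memo as thing and in August as setting. Fact (3) matches that background with recipient = Oliver — refutes (i).
Summary (ii) focuses "the memo" (the thing); background Samir as agent and Naomi as recipient and in August as setting. Fact (5) matches that background with thing = the compass — refutes (ii).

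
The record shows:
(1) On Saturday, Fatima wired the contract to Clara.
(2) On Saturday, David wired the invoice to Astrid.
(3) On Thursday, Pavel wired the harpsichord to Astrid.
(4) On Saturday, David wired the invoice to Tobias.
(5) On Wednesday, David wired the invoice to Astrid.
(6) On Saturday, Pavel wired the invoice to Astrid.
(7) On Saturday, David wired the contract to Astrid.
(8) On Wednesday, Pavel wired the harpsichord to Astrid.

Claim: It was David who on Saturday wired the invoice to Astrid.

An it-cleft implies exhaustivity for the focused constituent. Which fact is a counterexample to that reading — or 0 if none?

6

Focus of the cleft: "David" (the agent). Presupposed background: the invoice as thing and Astrid as recipient and on Saturday as setting.
Exhaustivity: David is the only agent satisfying that background.
Fact (6) shares the background but with agent = Pavel; exhaustivity is violated.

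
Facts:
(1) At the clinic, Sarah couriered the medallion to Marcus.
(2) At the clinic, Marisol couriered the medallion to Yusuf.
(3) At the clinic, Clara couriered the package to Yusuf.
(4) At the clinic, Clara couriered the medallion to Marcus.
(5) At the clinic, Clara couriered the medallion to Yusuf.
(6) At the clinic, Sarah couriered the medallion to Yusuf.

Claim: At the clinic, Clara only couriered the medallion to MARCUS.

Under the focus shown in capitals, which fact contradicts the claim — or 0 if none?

5

Focus (in capitals) is "Marcus" — the recipient. "Only" excludes alternative recipients while holding fixed same agent, thing, setting (Clara / the medallion / at the clinic).
Fact (5) shares the background but differs in recipient (Yusuf) — a counterexample.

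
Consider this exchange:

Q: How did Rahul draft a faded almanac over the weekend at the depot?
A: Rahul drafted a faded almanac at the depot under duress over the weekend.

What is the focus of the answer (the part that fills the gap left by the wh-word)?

under duress

The wh-word "how" asks about the manner.
In the answer, "Rahul", "a faded almanac", "at the depot" and "over the weekend" are given — repeated from the question.
The constituent filling the manner gap is "under duress"; that is the focus and would carry nuclear stress.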